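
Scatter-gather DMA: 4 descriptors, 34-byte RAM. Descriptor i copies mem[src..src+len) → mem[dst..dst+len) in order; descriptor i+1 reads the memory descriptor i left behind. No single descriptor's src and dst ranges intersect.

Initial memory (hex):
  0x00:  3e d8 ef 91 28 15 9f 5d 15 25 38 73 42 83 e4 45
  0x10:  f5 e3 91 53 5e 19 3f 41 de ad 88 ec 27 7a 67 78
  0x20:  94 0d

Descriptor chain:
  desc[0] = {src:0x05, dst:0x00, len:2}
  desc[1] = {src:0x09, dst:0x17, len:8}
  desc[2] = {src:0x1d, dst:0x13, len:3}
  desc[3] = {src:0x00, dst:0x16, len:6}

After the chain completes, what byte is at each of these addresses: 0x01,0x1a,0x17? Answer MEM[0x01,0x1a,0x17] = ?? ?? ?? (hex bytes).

#0 dst[0x00+2] := {0x15,0x9f}
#1 dst[0x17+8] := {0x25,0x38,0x73,0x42,0x83,0xe4,0x45,0xf5}
#2 dst[0x13+3] := {0x45,0xf5,0x78}
#3 dst[0x16+6] := {0x15,0x9f,0xef,0x91,0x28,0x15}
query mem[0x01]=0x9f, mem[0x1a]=0x28, mem[0x17]=0x9f

MEM[0x01,0x1a,0x17] = 9f 28 9f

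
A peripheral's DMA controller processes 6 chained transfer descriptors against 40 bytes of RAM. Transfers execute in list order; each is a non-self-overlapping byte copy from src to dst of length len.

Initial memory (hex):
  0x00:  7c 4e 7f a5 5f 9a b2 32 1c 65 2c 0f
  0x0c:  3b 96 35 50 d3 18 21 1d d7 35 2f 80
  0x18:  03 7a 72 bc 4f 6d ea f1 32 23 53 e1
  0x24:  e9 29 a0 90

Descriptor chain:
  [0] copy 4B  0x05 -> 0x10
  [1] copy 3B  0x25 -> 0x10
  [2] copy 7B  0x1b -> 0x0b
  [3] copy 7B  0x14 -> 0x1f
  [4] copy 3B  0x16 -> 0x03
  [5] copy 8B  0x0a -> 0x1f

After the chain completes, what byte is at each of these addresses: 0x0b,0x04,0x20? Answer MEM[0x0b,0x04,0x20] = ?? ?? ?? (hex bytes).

#0 dst[0x10+4] := {0x9a,0xb2,0x32,0x1c}
#1 dst[0x10+3] := {0x29,0xa0,0x90}
#2 dst[0x0b+7] := {0xbc,0x4f,0x6d,0xea,0xf1,0x32,0x23}
#3 dst[0x1f+7] := {0xd7,0x35,0x2f,0x80,0x03,0x7a,0x72}
#4 dst[0x03+3] := {0x2f,0x80,0x03}
#5 dst[0x1f+8] := {0x2c,0xbc,0x4f,0x6d,0xea,0xf1,0x32,0x23}
query mem[0x0b]=0xbc, mem[0x04]=0x80, mem[0x20]=0xbc

MEM[0x0b,0x04,0x20] = bc 80 bc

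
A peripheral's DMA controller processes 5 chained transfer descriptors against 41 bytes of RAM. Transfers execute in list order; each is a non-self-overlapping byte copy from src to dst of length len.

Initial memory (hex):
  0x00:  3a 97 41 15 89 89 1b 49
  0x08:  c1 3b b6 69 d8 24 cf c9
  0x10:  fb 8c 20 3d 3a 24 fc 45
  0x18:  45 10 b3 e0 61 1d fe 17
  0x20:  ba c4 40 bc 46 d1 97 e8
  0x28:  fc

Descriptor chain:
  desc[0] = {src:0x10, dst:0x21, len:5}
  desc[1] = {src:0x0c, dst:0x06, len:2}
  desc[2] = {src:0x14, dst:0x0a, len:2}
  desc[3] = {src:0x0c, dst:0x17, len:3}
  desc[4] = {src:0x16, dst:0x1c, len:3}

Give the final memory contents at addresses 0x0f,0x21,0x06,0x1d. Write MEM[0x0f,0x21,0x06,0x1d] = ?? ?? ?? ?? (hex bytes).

#0 dst[0x21+5] := {0xfb,0x8c,0x20,0x3d,0x3a}
#1 dst[0x06+2] := {0xd8,0x24}
#2 dst[0x0a+2] := {0x3a,0x24}
#3 dst[0x17+3] := {0xd8,0x24,0xcf}
#4 dst[0x1c+3] := {0xfc,0xd8,0x24}
query mem[0x0f]=0xc9, mem[0x21]=0xfb, mem[0x06]=0xd8, mem[0x1d]=0xd8

MEM[0x0f,0x21,0x06,0x1d] = c9 fb d8 d8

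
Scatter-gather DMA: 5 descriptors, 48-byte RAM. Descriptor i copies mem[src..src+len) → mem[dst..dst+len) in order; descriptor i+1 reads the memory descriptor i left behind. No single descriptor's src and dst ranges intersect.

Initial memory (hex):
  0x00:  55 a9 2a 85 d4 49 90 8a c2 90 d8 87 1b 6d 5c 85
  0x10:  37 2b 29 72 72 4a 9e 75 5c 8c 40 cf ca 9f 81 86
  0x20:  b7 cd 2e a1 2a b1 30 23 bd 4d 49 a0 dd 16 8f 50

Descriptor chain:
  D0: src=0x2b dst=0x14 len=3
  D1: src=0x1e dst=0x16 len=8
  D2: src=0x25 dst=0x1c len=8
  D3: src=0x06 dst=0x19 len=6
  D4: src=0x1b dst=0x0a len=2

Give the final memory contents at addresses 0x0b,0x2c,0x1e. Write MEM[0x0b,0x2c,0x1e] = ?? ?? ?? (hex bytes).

D0: mem[0x14..0x16] <- [a0 dd 16]
D1: mem[0x16..0x1d] <- [81 86 b7 cd 2e a1 2a b1]
D2: mem[0x1c..0x23] <- [b1 30 23 bd 4d 49 a0 dd]
D3: mem[0x19..0x1e] <- [90 8a c2 90 d8 87]
D4: mem[0x0a..0x0b] <- [c2 90]
query mem[0x0b]=0x90, mem[0x2c]=0xdd, mem[0x1e]=0x87

MEM[0x0b,0x2c,0x1e] = 90 dd 87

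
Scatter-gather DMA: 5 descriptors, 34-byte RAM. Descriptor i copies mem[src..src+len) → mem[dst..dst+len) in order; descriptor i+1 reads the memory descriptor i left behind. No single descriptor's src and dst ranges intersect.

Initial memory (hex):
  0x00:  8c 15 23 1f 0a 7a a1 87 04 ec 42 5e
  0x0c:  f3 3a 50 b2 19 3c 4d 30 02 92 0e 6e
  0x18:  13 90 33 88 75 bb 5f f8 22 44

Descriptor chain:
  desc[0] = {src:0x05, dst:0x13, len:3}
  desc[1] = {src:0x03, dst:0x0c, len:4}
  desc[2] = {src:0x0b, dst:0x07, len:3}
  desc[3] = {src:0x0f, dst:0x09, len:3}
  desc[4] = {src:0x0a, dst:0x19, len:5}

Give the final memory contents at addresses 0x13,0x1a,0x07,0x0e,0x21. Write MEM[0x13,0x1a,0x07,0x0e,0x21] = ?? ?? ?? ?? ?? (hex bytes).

MEM[0x13,0x1a,0x07,0x0e,0x21] = 7a 3c 5e 7a 44

D0: mem[0x13..0x15] <- [7a a1 87]
D1: mem[0x0c..0x0f] <- [1f 0a 7a a1]
D2: mem[0x07..0x09] <- [5e 1f 0a]
D3: mem[0x09..0x0b] <- [a1 19 3c]
D4: mem[0x19..0x1d] <- [19 3c 1f 0a 7a]
query mem[0x13]=0x7a, mem[0x1a]=0x3c, mem[0x07]=0x5e, mem[0x0e]=0x7a, mem[0x21]=0x44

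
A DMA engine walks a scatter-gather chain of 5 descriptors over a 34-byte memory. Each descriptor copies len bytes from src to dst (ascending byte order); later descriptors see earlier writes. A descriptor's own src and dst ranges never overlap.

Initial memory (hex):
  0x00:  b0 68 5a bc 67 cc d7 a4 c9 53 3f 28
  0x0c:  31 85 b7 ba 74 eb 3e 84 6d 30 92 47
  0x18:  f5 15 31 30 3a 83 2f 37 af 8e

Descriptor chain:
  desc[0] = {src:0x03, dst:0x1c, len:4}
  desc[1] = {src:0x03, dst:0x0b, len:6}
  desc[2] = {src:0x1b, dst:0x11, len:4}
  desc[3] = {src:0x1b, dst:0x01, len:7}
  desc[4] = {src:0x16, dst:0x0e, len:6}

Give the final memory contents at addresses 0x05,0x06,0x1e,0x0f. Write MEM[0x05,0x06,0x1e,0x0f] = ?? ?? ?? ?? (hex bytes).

MEM[0x05,0x06,0x1e,0x0f] = d7 af cc 47

  after D0: wrote 4B at 0x1c = bc67ccd7
  after D1: wrote 6B at 0x0b = bc67ccd7a4c9
  after D2: wrote 4B at 0x11 = 30bc67cc
  after D3: wrote 7B at 0x01 = 30bc67ccd7af8e
  after D4: wrote 6B at 0x0e = 9247f5153130
query mem[0x05]=0xd7, mem[0x06]=0xaf, mem[0x1e]=0xcc, mem[0x0f]=0x47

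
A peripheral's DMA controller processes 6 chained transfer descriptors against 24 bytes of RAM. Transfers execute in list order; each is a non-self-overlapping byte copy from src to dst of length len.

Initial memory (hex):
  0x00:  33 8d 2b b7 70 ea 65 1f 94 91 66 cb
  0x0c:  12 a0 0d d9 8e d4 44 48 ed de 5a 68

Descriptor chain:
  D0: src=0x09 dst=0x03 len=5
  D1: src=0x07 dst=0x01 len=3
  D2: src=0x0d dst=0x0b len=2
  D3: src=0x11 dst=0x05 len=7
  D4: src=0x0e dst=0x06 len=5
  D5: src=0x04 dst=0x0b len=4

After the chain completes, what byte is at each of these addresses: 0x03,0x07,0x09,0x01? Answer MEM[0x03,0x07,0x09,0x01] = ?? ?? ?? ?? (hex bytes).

MEM[0x03,0x07,0x09,0x01] = 91 d9 d4 a0

#0 dst[0x03+5] := {0x91,0x66,0xcb,0x12,0xa0}
#1 dst[0x01+3] := {0xa0,0x94,0x91}
#2 dst[0x0b+2] := {0xa0,0x0d}
#3 dst[0x05+7] := {0xd4,0x44,0x48,0xed,0xde,0x5a,0x68}
#4 dst[0x06+5] := {0x0d,0xd9,0x8e,0xd4,0x44}
#5 dst[0x0b+4] := {0x66,0xd4,0x0d,0xd9}
query mem[0x03]=0x91, mem[0x07]=0xd9, mem[0x09]=0xd4, mem[0x01]=0xa0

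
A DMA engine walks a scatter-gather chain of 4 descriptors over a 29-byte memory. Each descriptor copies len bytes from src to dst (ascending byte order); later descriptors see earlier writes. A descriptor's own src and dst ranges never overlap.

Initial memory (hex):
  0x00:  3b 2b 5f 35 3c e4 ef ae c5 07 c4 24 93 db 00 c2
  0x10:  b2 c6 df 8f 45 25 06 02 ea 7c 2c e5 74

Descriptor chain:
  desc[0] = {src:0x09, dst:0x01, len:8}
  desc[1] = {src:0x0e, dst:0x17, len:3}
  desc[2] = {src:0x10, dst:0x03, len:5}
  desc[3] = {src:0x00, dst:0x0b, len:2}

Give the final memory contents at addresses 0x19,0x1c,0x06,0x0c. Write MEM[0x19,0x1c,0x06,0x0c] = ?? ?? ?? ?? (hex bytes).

MEM[0x19,0x1c,0x06,0x0c] = b2 74 8f 07

  after D0: wrote 8B at 0x01 = 07c42493db00c2b2
  after D1: wrote 3B at 0x17 = 00c2b2
  after D2: wrote 5B at 0x03 = b2c6df8f45
  after D3: wrote 2B at 0x0b = 3b07
query mem[0x19]=0xb2, mem[0x1c]=0x74, mem[0x06]=0x8f, mem[0x0c]=0x07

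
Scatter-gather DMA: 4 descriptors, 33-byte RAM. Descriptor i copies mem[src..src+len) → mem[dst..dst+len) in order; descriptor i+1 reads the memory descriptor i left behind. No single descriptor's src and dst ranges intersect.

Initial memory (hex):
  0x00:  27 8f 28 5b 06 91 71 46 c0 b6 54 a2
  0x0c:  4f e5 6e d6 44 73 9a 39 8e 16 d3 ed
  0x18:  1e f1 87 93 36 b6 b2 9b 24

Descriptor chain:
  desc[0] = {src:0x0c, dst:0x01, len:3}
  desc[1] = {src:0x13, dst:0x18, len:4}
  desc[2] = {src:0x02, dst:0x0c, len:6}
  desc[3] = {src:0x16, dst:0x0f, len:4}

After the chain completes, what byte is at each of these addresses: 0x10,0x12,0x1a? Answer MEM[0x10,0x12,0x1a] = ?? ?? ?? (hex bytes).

MEM[0x10,0x12,0x1a] = ed 8e 16

[0] 0x0c->0x01 len=3 : 4f e5 6e
[1] 0x13->0x18 len=4 : 39 8e 16 d3
[2] 0x02->0x0c len=6 : e5 6e 06 91 71 46
[3] 0x16->0x0f len=4 : d3 ed 39 8e
query mem[0x10]=0xed, mem[0x12]=0x8e, mem[0x1a]=0x16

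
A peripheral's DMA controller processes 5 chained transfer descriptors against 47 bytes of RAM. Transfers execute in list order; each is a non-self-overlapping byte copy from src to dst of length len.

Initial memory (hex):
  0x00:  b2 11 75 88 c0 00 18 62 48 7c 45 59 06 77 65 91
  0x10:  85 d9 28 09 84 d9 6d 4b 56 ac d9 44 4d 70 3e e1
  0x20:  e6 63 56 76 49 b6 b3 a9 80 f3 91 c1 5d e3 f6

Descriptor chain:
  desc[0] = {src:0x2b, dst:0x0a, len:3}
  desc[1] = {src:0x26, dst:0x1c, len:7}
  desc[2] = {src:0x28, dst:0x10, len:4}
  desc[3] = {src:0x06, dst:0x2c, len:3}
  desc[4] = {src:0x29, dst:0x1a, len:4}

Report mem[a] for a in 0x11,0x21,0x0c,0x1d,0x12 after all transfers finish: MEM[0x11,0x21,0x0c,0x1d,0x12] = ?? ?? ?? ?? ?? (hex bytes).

MEM[0x11,0x21,0x0c,0x1d,0x12] = f3 c1 e3 18 91

  after D0: wrote 3B at 0x0a = c15de3
  after D1: wrote 7B at 0x1c = b3a980f391c15d
  after D2: wrote 4B at 0x10 = 80f391c1
  after D3: wrote 3B at 0x2c = 186248
  after D4: wrote 4B at 0x1a = f391c118
query mem[0x11]=0xf3, mem[0x21]=0xc1, mem[0x0c]=0xe3, mem[0x1d]=0x18, mem[0x12]=0x91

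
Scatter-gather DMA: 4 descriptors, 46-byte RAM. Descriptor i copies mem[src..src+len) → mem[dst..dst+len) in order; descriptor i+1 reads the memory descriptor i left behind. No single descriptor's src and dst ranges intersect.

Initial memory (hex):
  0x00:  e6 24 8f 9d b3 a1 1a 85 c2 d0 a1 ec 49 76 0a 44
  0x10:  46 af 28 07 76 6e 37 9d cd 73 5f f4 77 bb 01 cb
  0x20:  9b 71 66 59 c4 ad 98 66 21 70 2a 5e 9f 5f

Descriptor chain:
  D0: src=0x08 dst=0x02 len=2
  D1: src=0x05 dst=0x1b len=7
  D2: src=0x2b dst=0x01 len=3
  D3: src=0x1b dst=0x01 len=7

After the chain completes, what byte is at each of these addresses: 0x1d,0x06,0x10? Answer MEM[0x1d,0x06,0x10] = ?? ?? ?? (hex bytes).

MEM[0x1d,0x06,0x10] = 85 a1 46

#0 dst[0x02+2] := {0xc2,0xd0}
#1 dst[0x1b+7] := {0xa1,0x1a,0x85,0xc2,0xd0,0xa1,0xec}
#2 dst[0x01+3] := {0x5e,0x9f,0x5f}
#3 dst[0x01+7] := {0xa1,0x1a,0x85,0xc2,0xd0,0xa1,0xec}
query mem[0x1d]=0x85, mem[0x06]=0xa1, mem[0x10]=0x46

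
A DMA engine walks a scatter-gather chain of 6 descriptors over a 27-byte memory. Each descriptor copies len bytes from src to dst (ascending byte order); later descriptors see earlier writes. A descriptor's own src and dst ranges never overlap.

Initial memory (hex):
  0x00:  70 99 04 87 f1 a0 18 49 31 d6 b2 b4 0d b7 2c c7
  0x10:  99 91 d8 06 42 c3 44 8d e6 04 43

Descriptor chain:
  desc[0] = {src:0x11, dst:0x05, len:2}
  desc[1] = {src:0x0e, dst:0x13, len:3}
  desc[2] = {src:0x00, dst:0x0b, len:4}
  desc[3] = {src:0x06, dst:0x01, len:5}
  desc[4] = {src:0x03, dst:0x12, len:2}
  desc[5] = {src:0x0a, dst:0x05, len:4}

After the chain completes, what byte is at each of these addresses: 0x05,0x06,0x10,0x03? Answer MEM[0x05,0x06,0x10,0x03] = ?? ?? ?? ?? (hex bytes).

MEM[0x05,0x06,0x10,0x03] = b2 70 99 31

  after D0: wrote 2B at 0x05 = 91d8
  after D1: wrote 3B at 0x13 = 2cc799
  after D2: wrote 4B at 0x0b = 70990487
  after D3: wrote 5B at 0x01 = d84931d6b2
  after D4: wrote 2B at 0x12 = 31d6
  after D5: wrote 4B at 0x05 = b2709904
query mem[0x05]=0xb2, mem[0x06]=0x70, mem[0x10]=0x99, mem[0x03]=0x31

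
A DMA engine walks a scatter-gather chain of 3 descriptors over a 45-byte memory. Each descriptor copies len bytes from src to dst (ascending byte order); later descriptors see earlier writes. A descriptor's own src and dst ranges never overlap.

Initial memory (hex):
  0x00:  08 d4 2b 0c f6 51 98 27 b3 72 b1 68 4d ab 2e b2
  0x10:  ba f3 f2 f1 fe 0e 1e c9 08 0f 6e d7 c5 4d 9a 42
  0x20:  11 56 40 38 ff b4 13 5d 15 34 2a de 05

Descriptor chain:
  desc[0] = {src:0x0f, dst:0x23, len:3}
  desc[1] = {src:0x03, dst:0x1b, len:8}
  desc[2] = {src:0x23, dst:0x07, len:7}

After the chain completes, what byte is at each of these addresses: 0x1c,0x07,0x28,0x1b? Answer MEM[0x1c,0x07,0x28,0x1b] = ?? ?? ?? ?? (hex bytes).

MEM[0x1c,0x07,0x28,0x1b] = f6 b2 15 0c

[0] 0x0f->0x23 len=3 : b2 ba f3
[1] 0x03->0x1b len=8 : 0c f6 51 98 27 b3 72 b1
[2] 0x23->0x07 len=7 : b2 ba f3 13 5d 15 34
query mem[0x1c]=0xf6, mem[0x07]=0xb2, mem[0x28]=0x15, mem[0x1b]=0x0c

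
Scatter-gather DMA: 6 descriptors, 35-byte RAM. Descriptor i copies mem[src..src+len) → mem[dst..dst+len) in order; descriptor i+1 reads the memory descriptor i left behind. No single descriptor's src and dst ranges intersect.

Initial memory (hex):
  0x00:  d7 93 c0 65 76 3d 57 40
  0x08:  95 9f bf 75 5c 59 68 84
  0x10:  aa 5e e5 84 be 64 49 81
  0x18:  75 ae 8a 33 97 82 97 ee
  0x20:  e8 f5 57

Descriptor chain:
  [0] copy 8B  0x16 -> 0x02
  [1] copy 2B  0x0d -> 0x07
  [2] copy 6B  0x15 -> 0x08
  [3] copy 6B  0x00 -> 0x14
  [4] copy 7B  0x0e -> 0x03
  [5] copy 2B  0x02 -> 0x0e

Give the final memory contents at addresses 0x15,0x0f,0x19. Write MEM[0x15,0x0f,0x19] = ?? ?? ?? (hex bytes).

MEM[0x15,0x0f,0x19] = 93 68 ae

#0 dst[0x02+8] := {0x49,0x81,0x75,0xae,0x8a,0x33,0x97,0x82}
#1 dst[0x07+2] := {0x59,0x68}
#2 dst[0x08+6] := {0x64,0x49,0x81,0x75,0xae,0x8a}
#3 dst[0x14+6] := {0xd7,0x93,0x49,0x81,0x75,0xae}
#4 dst[0x03+7] := {0x68,0x84,0xaa,0x5e,0xe5,0x84,0xd7}
#5 dst[0x0e+2] := {0x49,0x68}
query mem[0x15]=0x93, mem[0x0f]=0x68, mem[0x19]=0xae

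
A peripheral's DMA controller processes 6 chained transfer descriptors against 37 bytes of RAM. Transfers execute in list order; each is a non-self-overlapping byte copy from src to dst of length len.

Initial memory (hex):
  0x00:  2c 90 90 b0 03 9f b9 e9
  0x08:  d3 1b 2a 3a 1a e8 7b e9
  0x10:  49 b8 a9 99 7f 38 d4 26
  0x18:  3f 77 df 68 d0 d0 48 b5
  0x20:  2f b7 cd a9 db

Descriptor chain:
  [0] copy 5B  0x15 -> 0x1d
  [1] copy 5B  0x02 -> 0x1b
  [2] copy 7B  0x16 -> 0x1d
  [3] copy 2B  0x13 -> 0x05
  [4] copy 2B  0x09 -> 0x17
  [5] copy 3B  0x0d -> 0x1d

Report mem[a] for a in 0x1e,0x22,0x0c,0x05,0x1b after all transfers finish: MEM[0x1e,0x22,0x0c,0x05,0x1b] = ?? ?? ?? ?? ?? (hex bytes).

  after D0: wrote 5B at 0x1d = 38d4263f77
  after D1: wrote 5B at 0x1b = 90b0039fb9
  after D2: wrote 7B at 0x1d = d4263f77df90b0
  after D3: wrote 2B at 0x05 = 997f
  after D4: wrote 2B at 0x17 = 1b2a
  after D5: wrote 3B at 0x1d = e87be9
query mem[0x1e]=0x7b, mem[0x22]=0x90, mem[0x0c]=0x1a, mem[0x05]=0x99, mem[0x1b]=0x90

MEM[0x1e,0x22,0x0c,0x05,0x1b] = 7b 90 1a 99 90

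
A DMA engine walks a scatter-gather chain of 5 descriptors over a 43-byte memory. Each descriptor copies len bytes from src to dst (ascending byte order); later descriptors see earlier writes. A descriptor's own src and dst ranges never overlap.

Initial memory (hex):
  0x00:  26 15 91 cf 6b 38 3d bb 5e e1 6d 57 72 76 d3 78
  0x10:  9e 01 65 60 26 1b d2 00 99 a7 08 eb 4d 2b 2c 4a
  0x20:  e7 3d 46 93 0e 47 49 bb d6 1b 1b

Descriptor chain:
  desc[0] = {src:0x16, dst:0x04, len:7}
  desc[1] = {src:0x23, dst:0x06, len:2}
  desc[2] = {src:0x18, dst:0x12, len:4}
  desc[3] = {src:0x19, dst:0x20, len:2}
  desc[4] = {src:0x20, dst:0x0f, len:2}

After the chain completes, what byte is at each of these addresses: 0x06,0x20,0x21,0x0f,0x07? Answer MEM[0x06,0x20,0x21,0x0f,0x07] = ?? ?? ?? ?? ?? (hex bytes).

#0 dst[0x04+7] := {0xd2,0x00,0x99,0xa7,0x08,0xeb,0x4d}
#1 dst[0x06+2] := {0x93,0x0e}
#2 dst[0x12+4] := {0x99,0xa7,0x08,0xeb}
#3 dst[0x20+2] := {0xa7,0x08}
#4 dst[0x0f+2] := {0xa7,0x08}
query mem[0x06]=0x93, mem[0x20]=0xa7, mem[0x21]=0x08, mem[0x0f]=0xa7, mem[0x07]=0x0e

MEM[0x06,0x20,0x21,0x0f,0x07] = 93 a7 08 a7 0e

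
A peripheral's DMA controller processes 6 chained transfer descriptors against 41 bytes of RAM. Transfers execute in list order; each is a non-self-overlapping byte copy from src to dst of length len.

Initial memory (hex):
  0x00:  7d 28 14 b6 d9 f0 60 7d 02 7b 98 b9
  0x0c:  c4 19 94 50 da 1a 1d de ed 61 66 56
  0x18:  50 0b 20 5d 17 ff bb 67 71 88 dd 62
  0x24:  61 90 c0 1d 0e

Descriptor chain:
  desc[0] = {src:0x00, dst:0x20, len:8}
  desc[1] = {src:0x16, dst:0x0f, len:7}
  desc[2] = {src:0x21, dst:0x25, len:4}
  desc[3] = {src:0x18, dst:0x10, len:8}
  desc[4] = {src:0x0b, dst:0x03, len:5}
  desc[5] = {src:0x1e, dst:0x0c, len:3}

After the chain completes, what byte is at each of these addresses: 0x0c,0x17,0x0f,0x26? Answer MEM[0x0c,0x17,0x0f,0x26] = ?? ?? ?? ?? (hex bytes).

[0] 0x00->0x20 len=8 : 7d 28 14 b6 d9 f0 60 7d
[1] 0x16->0x0f len=7 : 66 56 50 0b 20 5d 17
[2] 0x21->0x25 len=4 : 28 14 b6 d9
[3] 0x18->0x10 len=8 : 50 0b 20 5d 17 ff bb 67
[4] 0x0b->0x03 len=5 : b9 c4 19 94 66
[5] 0x1e->0x0c len=3 : bb 67 7d
query mem[0x0c]=0xbb, mem[0x17]=0x67, mem[0x0f]=0x66, mem[0x26]=0x14

MEM[0x0c,0x17,0x0f,0x26] = bb 67 66 14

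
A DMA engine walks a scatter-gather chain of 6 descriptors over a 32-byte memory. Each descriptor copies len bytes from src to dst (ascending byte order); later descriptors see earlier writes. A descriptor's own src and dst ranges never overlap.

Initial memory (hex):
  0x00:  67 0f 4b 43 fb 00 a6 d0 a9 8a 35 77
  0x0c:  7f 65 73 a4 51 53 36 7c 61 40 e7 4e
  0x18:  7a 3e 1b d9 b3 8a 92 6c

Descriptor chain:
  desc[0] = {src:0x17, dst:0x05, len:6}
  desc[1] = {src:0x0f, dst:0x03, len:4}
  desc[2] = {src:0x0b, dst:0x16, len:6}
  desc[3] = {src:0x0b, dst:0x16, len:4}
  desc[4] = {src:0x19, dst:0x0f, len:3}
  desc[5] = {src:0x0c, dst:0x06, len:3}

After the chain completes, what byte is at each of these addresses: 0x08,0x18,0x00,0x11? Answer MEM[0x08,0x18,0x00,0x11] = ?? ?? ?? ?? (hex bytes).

MEM[0x08,0x18,0x00,0x11] = 73 65 67 51

#0 dst[0x05+6] := {0x4e,0x7a,0x3e,0x1b,0xd9,0xb3}
#1 dst[0x03+4] := {0xa4,0x51,0x53,0x36}
#2 dst[0x16+6] := {0x77,0x7f,0x65,0x73,0xa4,0x51}
#3 dst[0x16+4] := {0x77,0x7f,0x65,0x73}
#4 dst[0x0f+3] := {0x73,0xa4,0x51}
#5 dst[0x06+3] := {0x7f,0x65,0x73}
query mem[0x08]=0x73, mem[0x18]=0x65, mem[0x00]=0x67, mem[0x11]=0x51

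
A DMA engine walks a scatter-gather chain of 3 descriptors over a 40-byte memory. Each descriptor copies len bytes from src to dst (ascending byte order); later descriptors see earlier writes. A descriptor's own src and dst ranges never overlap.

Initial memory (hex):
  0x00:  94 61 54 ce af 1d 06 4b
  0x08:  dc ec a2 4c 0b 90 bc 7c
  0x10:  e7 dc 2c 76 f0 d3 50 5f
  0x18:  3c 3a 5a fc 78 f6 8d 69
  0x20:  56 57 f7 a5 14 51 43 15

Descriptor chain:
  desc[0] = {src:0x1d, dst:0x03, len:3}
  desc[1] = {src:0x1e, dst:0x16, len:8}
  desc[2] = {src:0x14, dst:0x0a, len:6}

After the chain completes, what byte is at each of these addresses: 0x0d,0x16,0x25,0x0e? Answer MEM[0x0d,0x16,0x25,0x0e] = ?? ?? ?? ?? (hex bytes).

MEM[0x0d,0x16,0x25,0x0e] = 69 8d 51 56

[0] 0x1d->0x03 len=3 : f6 8d 69
[1] 0x1e->0x16 len=8 : 8d 69 56 57 f7 a5 14 51
[2] 0x14->0x0a len=6 : f0 d3 8d 69 56 57
query mem[0x0d]=0x69, mem[0x16]=0x8d, mem[0x25]=0x51, mem[0x0e]=0x56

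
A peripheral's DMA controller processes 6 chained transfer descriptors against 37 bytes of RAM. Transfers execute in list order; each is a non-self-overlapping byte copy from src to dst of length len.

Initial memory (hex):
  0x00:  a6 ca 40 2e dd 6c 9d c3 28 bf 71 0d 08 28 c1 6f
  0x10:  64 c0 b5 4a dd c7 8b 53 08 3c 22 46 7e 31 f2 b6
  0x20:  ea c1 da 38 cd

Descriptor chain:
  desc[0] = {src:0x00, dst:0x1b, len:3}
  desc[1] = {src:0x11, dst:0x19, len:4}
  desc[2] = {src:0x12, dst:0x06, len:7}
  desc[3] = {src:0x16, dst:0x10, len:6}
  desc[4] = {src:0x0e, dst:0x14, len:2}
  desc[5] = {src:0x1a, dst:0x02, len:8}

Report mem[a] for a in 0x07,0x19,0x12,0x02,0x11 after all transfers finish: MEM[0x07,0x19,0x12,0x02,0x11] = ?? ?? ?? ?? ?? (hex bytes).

  after D0: wrote 3B at 0x1b = a6ca40
  after D1: wrote 4B at 0x19 = c0b54add
  after D2: wrote 7B at 0x06 = b54addc78b5308
  after D3: wrote 6B at 0x10 = 8b5308c0b54a
  after D4: wrote 2B at 0x14 = c16f
  after D5: wrote 8B at 0x02 = b54add40f2b6eac1
query mem[0x07]=0xb6, mem[0x19]=0xc0, mem[0x12]=0x08, mem[0x02]=0xb5, mem[0x11]=0x53

MEM[0x07,0x19,0x12,0x02,0x11] = b6 c0 08 b5 53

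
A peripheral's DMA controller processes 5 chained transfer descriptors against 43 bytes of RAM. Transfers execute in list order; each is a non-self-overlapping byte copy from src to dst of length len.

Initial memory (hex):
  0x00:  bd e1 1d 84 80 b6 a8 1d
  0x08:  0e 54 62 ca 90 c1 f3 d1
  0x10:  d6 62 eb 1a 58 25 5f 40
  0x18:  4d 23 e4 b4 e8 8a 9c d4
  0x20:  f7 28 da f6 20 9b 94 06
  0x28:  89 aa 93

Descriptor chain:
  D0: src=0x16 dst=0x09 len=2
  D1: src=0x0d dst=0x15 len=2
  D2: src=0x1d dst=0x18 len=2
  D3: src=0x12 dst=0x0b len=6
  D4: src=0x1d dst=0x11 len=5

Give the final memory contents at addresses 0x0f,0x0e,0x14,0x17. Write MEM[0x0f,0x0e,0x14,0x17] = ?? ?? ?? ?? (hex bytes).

#0 dst[0x09+2] := {0x5f,0x40}
#1 dst[0x15+2] := {0xc1,0xf3}
#2 dst[0x18+2] := {0x8a,0x9c}
#3 dst[0x0b+6] := {0xeb,0x1a,0x58,0xc1,0xf3,0x40}
#4 dst[0x11+5] := {0x8a,0x9c,0xd4,0xf7,0x28}
query mem[0x0f]=0xf3, mem[0x0e]=0xc1, mem[0x14]=0xf7, mem[0x17]=0x40

MEM[0x0f,0x0e,0x14,0x17] = f3 c1 f7 40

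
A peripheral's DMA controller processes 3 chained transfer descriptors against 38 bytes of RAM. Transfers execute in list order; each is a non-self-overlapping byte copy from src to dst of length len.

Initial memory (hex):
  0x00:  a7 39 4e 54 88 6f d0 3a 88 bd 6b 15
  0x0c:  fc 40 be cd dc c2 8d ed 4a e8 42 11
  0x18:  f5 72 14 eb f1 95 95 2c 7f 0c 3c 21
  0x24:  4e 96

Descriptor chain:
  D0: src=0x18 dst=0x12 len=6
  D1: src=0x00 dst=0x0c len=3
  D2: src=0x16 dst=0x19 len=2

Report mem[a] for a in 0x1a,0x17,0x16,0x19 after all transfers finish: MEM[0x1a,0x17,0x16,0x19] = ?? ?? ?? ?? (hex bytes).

#0 dst[0x12+6] := {0xf5,0x72,0x14,0xeb,0xf1,0x95}
#1 dst[0x0c+3] := {0xa7,0x39,0x4e}
#2 dst[0x19+2] := {0xf1,0x95}
query mem[0x1a]=0x95, mem[0x17]=0x95, mem[0x16]=0xf1, mem[0x19]=0xf1

MEM[0x1a,0x17,0x16,0x19] = 95 95 f1 f1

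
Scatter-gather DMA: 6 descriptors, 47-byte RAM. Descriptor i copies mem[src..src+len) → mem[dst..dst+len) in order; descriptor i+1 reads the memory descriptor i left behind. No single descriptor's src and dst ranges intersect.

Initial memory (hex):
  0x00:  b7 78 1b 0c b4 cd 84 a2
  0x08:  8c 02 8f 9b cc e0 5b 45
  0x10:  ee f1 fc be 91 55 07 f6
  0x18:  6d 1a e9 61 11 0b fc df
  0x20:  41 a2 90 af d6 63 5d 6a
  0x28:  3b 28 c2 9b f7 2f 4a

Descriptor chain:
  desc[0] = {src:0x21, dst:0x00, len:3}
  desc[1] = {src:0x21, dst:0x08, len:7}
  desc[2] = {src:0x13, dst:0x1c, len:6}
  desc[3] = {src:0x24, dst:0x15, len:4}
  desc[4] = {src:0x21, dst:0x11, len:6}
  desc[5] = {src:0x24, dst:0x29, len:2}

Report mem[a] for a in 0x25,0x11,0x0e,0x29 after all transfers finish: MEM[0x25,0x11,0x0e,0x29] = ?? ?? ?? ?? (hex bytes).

MEM[0x25,0x11,0x0e,0x29] = 63 6d 6a d6

[0] 0x21->0x00 len=3 : a2 90 af
[1] 0x21->0x08 len=7 : a2 90 af d6 63 5d 6a
[2] 0x13->0x1c len=6 : be 91 55 07 f6 6d
[3] 0x24->0x15 len=4 : d6 63 5d 6a
[4] 0x21->0x11 len=6 : 6d 90 af d6 63 5d
[5] 0x24->0x29 len=2 : d6 63
query mem[0x25]=0x63, mem[0x11]=0x6d, mem[0x0e]=0x6a, mem[0x29]=0xd6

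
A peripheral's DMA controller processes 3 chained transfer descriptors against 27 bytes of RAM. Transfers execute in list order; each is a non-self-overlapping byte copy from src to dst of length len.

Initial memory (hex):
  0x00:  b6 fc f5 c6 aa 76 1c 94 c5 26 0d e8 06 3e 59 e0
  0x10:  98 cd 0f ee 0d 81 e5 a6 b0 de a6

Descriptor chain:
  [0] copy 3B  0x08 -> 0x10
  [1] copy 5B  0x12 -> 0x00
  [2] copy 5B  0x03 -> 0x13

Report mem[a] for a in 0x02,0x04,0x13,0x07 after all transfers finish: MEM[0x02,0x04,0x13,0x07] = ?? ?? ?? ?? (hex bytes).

MEM[0x02,0x04,0x13,0x07] = 0d e5 81 94

D0: mem[0x10..0x12] <- [c5 26 0d]
D1: mem[0x00..0x04] <- [0d ee 0d 81 e5]
D2: mem[0x13..0x17] <- [81 e5 76 1c 94]
query mem[0x02]=0x0d, mem[0x04]=0xe5, mem[0x13]=0x81, mem[0x07]=0x94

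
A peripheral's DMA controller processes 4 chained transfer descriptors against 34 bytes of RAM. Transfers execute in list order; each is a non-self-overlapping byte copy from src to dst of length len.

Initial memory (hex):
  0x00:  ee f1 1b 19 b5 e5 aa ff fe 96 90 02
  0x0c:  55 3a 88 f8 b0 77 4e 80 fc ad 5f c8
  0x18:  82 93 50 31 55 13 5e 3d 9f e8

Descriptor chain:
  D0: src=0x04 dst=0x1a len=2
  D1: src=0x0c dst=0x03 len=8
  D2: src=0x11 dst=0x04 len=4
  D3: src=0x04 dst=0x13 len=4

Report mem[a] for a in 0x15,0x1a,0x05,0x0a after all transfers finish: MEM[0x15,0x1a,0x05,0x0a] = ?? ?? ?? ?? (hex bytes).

#0 dst[0x1a+2] := {0xb5,0xe5}
#1 dst[0x03+8] := {0x55,0x3a,0x88,0xf8,0xb0,0x77,0x4e,0x80}
#2 dst[0x04+4] := {0x77,0x4e,0x80,0xfc}
#3 dst[0x13+4] := {0x77,0x4e,0x80,0xfc}
query mem[0x15]=0x80, mem[0x1a]=0xb5, mem[0x05]=0x4e, mem[0x0a]=0x80

MEM[0x15,0x1a,0x05,0x0a] = 80 b5 4e 80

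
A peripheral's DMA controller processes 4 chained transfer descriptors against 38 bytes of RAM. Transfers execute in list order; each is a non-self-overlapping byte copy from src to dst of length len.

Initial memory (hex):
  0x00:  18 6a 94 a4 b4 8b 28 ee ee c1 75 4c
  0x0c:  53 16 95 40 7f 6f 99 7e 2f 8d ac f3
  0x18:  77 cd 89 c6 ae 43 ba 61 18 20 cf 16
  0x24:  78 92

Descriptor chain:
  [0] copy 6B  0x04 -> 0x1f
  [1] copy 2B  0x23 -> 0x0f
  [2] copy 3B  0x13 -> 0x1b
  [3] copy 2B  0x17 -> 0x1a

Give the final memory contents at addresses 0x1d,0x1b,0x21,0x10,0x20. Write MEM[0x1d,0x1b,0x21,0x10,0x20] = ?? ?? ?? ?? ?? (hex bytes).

  after D0: wrote 6B at 0x1f = b48b28eeeec1
  after D1: wrote 2B at 0x0f = eec1
  after D2: wrote 3B at 0x1b = 7e2f8d
  after D3: wrote 2B at 0x1a = f377
query mem[0x1d]=0x8d, mem[0x1b]=0x77, mem[0x21]=0x28, mem[0x10]=0xc1, mem[0x20]=0x8b

MEM[0x1d,0x1b,0x21,0x10,0x20] = 8d 77 28 c1 8b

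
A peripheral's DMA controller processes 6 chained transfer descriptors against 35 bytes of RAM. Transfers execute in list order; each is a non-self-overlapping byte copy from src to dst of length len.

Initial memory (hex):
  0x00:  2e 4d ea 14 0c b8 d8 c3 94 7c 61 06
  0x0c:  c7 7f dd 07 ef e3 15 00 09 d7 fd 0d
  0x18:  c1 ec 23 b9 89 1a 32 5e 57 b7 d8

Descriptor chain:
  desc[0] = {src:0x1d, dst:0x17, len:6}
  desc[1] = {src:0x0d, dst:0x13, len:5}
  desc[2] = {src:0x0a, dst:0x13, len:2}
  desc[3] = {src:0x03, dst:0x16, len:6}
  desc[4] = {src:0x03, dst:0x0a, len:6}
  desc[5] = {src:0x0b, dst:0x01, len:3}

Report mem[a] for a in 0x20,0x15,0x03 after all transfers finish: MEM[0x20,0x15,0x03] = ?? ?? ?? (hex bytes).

  after D0: wrote 6B at 0x17 = 1a325e57b7d8
  after D1: wrote 5B at 0x13 = 7fdd07efe3
  after D2: wrote 2B at 0x13 = 6106
  after D3: wrote 6B at 0x16 = 140cb8d8c394
  after D4: wrote 6B at 0x0a = 140cb8d8c394
  after D5: wrote 3B at 0x01 = 0cb8d8
query mem[0x20]=0x57, mem[0x15]=0x07, mem[0x03]=0xd8

MEM[0x20,0x15,0x03] = 57 07 d8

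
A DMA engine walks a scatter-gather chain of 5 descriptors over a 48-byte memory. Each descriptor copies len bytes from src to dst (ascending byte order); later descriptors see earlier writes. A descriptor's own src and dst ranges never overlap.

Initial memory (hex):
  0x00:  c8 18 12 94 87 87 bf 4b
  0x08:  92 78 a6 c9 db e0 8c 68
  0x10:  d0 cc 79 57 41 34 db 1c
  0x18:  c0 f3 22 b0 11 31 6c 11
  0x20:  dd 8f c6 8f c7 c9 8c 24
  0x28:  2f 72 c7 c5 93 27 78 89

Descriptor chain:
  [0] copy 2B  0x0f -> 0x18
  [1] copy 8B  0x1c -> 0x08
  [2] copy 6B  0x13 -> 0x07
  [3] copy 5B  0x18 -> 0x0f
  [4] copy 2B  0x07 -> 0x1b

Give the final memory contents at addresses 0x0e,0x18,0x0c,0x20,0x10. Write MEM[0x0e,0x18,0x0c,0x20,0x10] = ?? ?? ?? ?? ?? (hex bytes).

MEM[0x0e,0x18,0x0c,0x20,0x10] = c6 68 68 dd d0

  after D0: wrote 2B at 0x18 = 68d0
  after D1: wrote 8B at 0x08 = 11316c11dd8fc68f
  after D2: wrote 6B at 0x07 = 574134db1c68
  after D3: wrote 5B at 0x0f = 68d022b011
  after D4: wrote 2B at 0x1b = 5741
query mem[0x0e]=0xc6, mem[0x18]=0x68, mem[0x0c]=0x68, mem[0x20]=0xdd, mem[0x10]=0xd0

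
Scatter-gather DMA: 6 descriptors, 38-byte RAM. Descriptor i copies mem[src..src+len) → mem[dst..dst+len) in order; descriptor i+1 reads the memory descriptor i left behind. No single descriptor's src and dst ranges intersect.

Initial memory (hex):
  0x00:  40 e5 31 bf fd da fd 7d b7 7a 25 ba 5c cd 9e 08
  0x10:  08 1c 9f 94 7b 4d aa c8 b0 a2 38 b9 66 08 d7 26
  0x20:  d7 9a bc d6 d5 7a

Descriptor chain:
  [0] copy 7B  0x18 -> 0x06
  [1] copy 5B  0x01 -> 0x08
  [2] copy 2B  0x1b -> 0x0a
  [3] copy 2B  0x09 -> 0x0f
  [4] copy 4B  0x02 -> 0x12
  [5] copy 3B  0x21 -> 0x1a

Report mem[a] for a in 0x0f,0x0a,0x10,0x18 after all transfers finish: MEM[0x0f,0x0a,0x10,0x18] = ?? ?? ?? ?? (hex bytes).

#0 dst[0x06+7] := {0xb0,0xa2,0x38,0xb9,0x66,0x08,0xd7}
#1 dst[0x08+5] := {0xe5,0x31,0xbf,0xfd,0xda}
#2 dst[0x0a+2] := {0xb9,0x66}
#3 dst[0x0f+2] := {0x31,0xb9}
#4 dst[0x12+4] := {0x31,0xbf,0xfd,0xda}
#5 dst[0x1a+3] := {0x9a,0xbc,0xd6}
query mem[0x0f]=0x31, mem[0x0a]=0xb9, mem[0x10]=0xb9, mem[0x18]=0xb0

MEM[0x0f,0x0a,0x10,0x18] = 31 b9 b9 b0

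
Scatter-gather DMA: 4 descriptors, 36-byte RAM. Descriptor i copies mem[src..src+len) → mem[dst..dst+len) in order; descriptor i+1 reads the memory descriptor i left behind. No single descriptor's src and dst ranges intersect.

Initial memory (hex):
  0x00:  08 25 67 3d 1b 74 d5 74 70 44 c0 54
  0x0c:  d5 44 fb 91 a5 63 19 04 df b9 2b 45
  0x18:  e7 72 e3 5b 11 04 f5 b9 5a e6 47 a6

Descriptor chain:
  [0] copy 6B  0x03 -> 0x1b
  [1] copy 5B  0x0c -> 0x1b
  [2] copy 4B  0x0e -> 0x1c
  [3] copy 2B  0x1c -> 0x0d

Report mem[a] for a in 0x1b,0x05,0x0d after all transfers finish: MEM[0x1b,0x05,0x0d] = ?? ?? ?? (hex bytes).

MEM[0x1b,0x05,0x0d] = d5 74 fb

#0 dst[0x1b+6] := {0x3d,0x1b,0x74,0xd5,0x74,0x70}
#1 dst[0x1b+5] := {0xd5,0x44,0xfb,0x91,0xa5}
#2 dst[0x1c+4] := {0xfb,0x91,0xa5,0x63}
#3 dst[0x0d+2] := {0xfb,0x91}
query mem[0x1b]=0xd5, mem[0x05]=0x74, mem[0x0d]=0xfb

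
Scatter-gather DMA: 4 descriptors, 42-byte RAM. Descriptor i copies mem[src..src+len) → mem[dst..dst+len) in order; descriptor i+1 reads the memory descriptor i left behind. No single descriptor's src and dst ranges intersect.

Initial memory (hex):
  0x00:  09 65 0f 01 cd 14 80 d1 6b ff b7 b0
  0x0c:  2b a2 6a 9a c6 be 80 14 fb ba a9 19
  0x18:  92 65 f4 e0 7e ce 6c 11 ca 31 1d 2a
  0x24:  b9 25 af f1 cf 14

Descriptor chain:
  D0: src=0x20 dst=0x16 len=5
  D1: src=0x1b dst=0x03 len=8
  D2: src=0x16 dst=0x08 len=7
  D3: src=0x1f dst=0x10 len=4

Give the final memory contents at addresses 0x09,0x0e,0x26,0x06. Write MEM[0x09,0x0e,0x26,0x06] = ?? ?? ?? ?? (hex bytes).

[0] 0x20->0x16 len=5 : ca 31 1d 2a b9
[1] 0x1b->0x03 len=8 : e0 7e ce 6c 11 ca 31 1d
[2] 0x16->0x08 len=7 : ca 31 1d 2a b9 e0 7e
[3] 0x1f->0x10 len=4 : 11 ca 31 1d
query mem[0x09]=0x31, mem[0x0e]=0x7e, mem[0x26]=0xaf, mem[0x06]=0x6c

MEM[0x09,0x0e,0x26,0x06] = 31 7e af 6c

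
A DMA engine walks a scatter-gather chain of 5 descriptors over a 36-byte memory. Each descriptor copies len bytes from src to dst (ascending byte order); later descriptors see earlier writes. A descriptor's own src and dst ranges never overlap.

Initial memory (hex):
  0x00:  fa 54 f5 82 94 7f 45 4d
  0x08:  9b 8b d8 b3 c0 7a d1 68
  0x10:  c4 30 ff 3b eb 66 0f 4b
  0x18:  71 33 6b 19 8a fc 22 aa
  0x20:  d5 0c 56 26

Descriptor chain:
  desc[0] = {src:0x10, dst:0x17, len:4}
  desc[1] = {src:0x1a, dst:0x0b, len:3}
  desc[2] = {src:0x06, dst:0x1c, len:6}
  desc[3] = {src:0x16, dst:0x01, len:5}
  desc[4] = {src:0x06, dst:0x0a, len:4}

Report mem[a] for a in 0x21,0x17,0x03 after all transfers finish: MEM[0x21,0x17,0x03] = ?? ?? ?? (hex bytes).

MEM[0x21,0x17,0x03] = 3b c4 30

[0] 0x10->0x17 len=4 : c4 30 ff 3b
[1] 0x1a->0x0b len=3 : 3b 19 8a
[2] 0x06->0x1c len=6 : 45 4d 9b 8b d8 3b
[3] 0x16->0x01 len=5 : 0f c4 30 ff 3b
[4] 0x06->0x0a len=4 : 45 4d 9b 8b
query mem[0x21]=0x3b, mem[0x17]=0xc4, mem[0x03]=0x30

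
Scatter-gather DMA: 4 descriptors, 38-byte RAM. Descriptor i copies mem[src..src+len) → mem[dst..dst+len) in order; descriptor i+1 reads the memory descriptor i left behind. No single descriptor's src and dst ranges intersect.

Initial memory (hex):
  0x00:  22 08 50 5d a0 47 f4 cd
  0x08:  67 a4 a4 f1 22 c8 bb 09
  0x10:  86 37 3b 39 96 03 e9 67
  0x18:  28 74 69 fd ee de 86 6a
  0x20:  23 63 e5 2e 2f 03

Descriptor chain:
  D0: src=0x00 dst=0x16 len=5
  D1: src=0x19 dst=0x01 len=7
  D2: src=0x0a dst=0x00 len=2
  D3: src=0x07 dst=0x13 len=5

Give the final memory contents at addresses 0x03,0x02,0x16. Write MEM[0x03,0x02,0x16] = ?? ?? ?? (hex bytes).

  after D0: wrote 5B at 0x16 = 2208505da0
  after D1: wrote 7B at 0x01 = 5da0fdeede866a
  after D2: wrote 2B at 0x00 = a4f1
  after D3: wrote 5B at 0x13 = 6a67a4a4f1
query mem[0x03]=0xfd, mem[0x02]=0xa0, mem[0x16]=0xa4

MEM[0x03,0x02,0x16] = fd a0 a4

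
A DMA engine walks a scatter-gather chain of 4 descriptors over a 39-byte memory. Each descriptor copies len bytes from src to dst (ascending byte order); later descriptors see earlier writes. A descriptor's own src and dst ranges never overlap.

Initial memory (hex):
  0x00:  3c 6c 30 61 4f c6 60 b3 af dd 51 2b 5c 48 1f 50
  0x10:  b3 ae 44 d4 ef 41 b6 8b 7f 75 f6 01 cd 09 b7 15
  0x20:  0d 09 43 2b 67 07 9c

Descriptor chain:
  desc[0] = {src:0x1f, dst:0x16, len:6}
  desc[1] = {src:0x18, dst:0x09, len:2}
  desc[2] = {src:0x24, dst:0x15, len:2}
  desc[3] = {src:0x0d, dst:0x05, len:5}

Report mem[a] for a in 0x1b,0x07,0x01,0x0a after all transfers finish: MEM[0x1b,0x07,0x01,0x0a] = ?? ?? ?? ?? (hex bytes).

[0] 0x1f->0x16 len=6 : 15 0d 09 43 2b 67
[1] 0x18->0x09 len=2 : 09 43
[2] 0x24->0x15 len=2 : 67 07
[3] 0x0d->0x05 len=5 : 48 1f 50 b3 ae
query mem[0x1b]=0x67, mem[0x07]=0x50, mem[0x01]=0x6c, mem[0x0a]=0x43

MEM[0x1b,0x07,0x01,0x0a] = 67 50 6c 43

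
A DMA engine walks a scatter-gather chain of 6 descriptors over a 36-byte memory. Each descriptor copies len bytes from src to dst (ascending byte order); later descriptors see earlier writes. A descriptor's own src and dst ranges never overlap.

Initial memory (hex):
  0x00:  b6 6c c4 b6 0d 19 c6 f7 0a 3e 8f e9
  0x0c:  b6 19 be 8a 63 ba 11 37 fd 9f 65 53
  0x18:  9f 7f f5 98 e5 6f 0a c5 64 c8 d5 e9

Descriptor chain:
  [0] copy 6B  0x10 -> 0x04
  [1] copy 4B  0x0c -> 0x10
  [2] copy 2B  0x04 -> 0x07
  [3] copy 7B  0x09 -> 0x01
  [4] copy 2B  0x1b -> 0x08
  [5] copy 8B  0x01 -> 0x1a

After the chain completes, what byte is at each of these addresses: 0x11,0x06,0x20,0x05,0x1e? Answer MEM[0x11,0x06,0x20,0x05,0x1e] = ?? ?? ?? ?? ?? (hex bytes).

D0: mem[0x04..0x09] <- [63 ba 11 37 fd 9f]
D1: mem[0x10..0x13] <- [b6 19 be 8a]
D2: mem[0x07..0x08] <- [63 ba]
D3: mem[0x01..0x07] <- [9f 8f e9 b6 19 be 8a]
D4: mem[0x08..0x09] <- [98 e5]
D5: mem[0x1a..0x21] <- [9f 8f e9 b6 19 be 8a 98]
query mem[0x11]=0x19, mem[0x06]=0xbe, mem[0x20]=0x8a, mem[0x05]=0x19, mem[0x1e]=0x19

MEM[0x11,0x06,0x20,0x05,0x1e] = 19 be 8a 19 19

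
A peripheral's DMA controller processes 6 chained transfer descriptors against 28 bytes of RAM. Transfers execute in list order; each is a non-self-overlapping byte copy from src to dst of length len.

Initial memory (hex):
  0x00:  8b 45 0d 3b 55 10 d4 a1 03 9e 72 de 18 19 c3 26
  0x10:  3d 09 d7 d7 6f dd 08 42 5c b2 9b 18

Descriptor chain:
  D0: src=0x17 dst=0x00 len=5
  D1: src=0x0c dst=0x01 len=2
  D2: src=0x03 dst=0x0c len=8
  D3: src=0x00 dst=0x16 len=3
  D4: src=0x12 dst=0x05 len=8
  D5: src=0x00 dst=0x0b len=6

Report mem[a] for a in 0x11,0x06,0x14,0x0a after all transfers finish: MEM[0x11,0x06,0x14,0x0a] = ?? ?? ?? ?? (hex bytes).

#0 dst[0x00+5] := {0x42,0x5c,0xb2,0x9b,0x18}
#1 dst[0x01+2] := {0x18,0x19}
#2 dst[0x0c+8] := {0x9b,0x18,0x10,0xd4,0xa1,0x03,0x9e,0x72}
#3 dst[0x16+3] := {0x42,0x18,0x19}
#4 dst[0x05+8] := {0x9e,0x72,0x6f,0xdd,0x42,0x18,0x19,0xb2}
#5 dst[0x0b+6] := {0x42,0x18,0x19,0x9b,0x18,0x9e}
query mem[0x11]=0x03, mem[0x06]=0x72, mem[0x14]=0x6f, mem[0x0a]=0x18

MEM[0x11,0x06,0x14,0x0a] = 03 72 6f 18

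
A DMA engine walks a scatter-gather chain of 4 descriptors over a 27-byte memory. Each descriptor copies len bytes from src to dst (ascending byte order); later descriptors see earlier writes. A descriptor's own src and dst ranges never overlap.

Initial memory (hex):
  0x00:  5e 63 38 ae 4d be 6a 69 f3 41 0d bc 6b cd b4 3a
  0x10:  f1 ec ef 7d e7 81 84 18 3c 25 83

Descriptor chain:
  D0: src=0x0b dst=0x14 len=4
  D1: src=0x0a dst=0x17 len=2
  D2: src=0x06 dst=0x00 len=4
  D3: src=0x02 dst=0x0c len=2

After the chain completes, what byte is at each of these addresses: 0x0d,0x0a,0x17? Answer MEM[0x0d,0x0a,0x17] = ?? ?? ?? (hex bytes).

MEM[0x0d,0x0a,0x17] = 41 0d 0d

  after D0: wrote 4B at 0x14 = bc6bcdb4
  after D1: wrote 2B at 0x17 = 0dbc
  after D2: wrote 4B at 0x00 = 6a69f341
  after D3: wrote 2B at 0x0c = f341
query mem[0x0d]=0x41, mem[0x0a]=0x0d, mem[0x17]=0x0d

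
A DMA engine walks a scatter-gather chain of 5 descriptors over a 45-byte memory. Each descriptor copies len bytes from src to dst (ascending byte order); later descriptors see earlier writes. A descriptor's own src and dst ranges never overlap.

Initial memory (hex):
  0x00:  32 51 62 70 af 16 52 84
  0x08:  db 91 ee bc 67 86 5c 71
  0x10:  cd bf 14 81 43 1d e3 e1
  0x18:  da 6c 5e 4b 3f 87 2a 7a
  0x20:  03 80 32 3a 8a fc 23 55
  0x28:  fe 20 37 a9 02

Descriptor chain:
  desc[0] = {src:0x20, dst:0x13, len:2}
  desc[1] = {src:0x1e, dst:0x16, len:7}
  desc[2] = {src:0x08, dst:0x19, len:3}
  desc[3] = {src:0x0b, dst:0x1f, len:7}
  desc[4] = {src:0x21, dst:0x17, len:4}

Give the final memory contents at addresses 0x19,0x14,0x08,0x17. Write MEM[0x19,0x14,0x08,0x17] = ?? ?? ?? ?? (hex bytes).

D0: mem[0x13..0x14] <- [03 80]
D1: mem[0x16..0x1c] <- [2a 7a 03 80 32 3a 8a]
D2: mem[0x19..0x1b] <- [db 91 ee]
D3: mem[0x1f..0x25] <- [bc 67 86 5c 71 cd bf]
D4: mem[0x17..0x1a] <- [86 5c 71 cd]
query mem[0x19]=0x71, mem[0x14]=0x80, mem[0x08]=0xdb, mem[0x17]=0x86

MEM[0x19,0x14,0x08,0x17] = 71 80 db 86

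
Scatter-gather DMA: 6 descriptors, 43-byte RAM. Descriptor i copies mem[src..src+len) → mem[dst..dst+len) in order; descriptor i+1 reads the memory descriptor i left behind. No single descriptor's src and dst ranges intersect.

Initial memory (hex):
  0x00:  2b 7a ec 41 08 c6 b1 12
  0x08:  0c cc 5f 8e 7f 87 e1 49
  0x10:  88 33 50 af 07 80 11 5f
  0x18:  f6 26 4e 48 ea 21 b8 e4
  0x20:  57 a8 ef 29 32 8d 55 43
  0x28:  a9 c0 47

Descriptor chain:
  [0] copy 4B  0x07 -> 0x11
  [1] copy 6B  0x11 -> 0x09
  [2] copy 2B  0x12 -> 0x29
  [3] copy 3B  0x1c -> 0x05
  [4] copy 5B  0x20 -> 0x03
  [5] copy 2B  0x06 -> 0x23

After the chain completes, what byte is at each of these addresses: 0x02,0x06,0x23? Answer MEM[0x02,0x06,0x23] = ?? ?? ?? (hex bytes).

D0: mem[0x11..0x14] <- [12 0c cc 5f]
D1: mem[0x09..0x0e] <- [12 0c cc 5f 80 11]
D2: mem[0x29..0x2a] <- [0c cc]
D3: mem[0x05..0x07] <- [ea 21 b8]
D4: mem[0x03..0x07] <- [57 a8 ef 29 32]
D5: mem[0x23..0x24] <- [29 32]
query mem[0x02]=0xec, mem[0x06]=0x29, mem[0x23]=0x29

MEM[0x02,0x06,0x23] = ec 29 29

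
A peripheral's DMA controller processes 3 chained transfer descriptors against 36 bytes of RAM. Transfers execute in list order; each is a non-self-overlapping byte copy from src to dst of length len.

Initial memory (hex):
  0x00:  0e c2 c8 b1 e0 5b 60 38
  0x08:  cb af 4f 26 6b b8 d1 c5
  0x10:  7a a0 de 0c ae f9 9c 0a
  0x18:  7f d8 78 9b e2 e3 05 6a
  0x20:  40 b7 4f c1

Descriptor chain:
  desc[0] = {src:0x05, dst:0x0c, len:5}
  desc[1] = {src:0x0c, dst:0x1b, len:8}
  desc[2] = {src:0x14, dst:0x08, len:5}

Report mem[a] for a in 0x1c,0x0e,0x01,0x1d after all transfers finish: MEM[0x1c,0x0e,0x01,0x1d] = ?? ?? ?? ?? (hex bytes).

MEM[0x1c,0x0e,0x01,0x1d] = 60 38 c2 38

[0] 0x05->0x0c len=5 : 5b 60 38 cb af
[1] 0x0c->0x1b len=8 : 5b 60 38 cb af a0 de 0c
[2] 0x14->0x08 len=5 : ae f9 9c 0a 7f
query mem[0x1c]=0x60, mem[0x0e]=0x38, mem[0x01]=0xc2, mem[0x1d]=0x38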